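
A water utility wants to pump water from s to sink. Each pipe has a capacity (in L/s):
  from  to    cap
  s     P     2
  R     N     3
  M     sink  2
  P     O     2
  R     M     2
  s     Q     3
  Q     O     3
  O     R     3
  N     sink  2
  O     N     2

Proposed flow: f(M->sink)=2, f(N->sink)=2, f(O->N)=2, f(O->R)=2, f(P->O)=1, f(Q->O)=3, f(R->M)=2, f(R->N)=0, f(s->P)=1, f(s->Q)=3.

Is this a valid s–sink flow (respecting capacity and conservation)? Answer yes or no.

Every edge has 0 ≤ f(e) ≤ cap(e).
At each intermediate node, inflow equals outflow.

Yes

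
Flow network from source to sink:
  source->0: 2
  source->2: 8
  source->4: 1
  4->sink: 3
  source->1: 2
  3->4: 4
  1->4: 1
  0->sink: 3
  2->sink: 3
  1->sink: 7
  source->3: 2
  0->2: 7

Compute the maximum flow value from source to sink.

Augment source->0->sink: bottleneck 2. Total 2.
Augment source->2->sink: bottleneck 3. Total 5.
Augment source->1->sink: bottleneck 2. Total 7.
Augment source->4->sink: bottleneck 1. Total 8.
Augment source->3->4->sink: bottleneck 2. Total 10.
No augmenting path remains in the residual graph.

10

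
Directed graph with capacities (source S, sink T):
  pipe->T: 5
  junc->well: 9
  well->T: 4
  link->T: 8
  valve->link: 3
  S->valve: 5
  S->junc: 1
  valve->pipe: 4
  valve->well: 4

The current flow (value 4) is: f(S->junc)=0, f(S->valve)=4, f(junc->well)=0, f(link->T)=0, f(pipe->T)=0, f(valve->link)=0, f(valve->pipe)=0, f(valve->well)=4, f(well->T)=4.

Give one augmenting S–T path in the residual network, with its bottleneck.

S->valve->pipe->T, bottleneck 1

Residual along S->valve->pipe->T: S->valve: 1, valve->pipe: 4, pipe->T: 5.
Bottleneck = min = 1.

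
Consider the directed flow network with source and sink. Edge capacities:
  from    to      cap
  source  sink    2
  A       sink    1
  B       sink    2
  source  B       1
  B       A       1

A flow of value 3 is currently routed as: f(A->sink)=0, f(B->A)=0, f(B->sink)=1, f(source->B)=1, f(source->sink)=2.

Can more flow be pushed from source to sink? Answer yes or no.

Residual reachable from source: {source}; sink is not reachable.
Saturated cut: source->B, source->sink with total capacity 3 = current flow value. Flow is maximum.

No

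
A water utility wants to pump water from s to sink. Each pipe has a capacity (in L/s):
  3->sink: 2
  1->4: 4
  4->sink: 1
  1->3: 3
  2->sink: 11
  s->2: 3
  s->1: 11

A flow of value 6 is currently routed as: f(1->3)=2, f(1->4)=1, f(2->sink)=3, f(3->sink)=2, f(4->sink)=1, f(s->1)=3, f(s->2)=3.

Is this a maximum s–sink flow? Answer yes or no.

Residual reachable from s: {1, 3, 4, s}; sink is not reachable.
Saturated cut: s->2, 4->sink, 3->sink with total capacity 6 = current flow value. Flow is maximum.

Yes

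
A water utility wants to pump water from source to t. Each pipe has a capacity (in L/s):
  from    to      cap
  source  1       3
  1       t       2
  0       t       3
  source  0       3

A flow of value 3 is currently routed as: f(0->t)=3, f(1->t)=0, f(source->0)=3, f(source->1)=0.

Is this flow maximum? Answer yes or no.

Residual path source->1->t has bottleneck 2 > 0.
Pushing 2 along it raises the flow to 5, so the given flow is not maximum.

No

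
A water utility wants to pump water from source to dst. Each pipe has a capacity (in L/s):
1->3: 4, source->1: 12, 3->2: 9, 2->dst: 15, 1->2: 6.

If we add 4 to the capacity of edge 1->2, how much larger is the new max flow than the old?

2

Original max flow = 10.
After raising cap(1->2), augmenting paths through that edge carry 2 more units.
New max flow = 12. Increase = 2.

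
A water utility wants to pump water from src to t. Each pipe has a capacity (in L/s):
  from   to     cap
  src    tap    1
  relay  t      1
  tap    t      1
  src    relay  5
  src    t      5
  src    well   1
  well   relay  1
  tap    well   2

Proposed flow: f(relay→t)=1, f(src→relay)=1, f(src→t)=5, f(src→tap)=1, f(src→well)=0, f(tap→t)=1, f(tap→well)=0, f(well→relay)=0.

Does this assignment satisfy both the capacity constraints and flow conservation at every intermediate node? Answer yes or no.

Yes

Every edge has 0 ≤ f(e) ≤ cap(e).
At each intermediate node, inflow equals outflow.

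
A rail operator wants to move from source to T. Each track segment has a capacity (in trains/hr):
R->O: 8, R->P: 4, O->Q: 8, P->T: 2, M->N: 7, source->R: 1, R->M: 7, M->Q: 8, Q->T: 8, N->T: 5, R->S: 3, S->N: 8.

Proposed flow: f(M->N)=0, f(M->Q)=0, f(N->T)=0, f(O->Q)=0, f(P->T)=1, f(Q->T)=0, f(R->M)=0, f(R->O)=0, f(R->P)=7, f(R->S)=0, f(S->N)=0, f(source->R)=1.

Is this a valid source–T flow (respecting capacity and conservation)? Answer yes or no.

Capacity violated on R->P: flow 7 > capacity 4.

No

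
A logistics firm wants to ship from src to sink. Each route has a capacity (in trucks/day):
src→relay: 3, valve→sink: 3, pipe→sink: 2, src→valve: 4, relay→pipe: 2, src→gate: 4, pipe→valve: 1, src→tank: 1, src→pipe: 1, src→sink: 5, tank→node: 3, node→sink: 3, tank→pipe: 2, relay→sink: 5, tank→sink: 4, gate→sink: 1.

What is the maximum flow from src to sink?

Augment src→sink: bottleneck 5. Total 5.
Augment src→gate→sink: bottleneck 1. Total 6.
Augment src→relay→sink: bottleneck 3. Total 9.
Augment src→tank→sink: bottleneck 1. Total 10.
Augment src→pipe→sink: bottleneck 1. Total 11.
Augment src→valve→sink: bottleneck 3. Total 14.
No augmenting path remains in the residual graph.

14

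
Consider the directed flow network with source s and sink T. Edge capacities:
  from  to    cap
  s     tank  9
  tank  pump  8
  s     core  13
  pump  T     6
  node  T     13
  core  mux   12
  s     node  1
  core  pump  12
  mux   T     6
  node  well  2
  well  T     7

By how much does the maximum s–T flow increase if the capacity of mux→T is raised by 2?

2

Original max flow = 13.
After raising cap(mux→T), augmenting paths through that edge carry 2 more units.
New max flow = 15. Increase = 2.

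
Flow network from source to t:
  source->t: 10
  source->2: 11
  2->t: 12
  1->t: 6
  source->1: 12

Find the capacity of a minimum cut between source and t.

Max flow = 27 (via 3 augmenting paths).
In the residual at optimum, the set reachable from source is {1, source}.
Cut edges: source->2 (cap 11), source->t (cap 10), 1->t (cap 6). Sum = 27.

27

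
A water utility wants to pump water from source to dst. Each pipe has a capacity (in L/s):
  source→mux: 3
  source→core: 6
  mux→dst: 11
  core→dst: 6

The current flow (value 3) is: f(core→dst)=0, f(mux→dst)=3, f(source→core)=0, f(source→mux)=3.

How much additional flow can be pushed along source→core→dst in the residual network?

6

Residual capacities along the path: source→core: 6, core→dst: 6.
Minimum is 6.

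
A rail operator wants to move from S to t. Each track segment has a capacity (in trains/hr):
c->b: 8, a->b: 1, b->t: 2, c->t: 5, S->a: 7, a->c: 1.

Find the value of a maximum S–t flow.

Augment S->a->c->t: bottleneck 1. Total 1.
Augment S->a->b->t: bottleneck 1. Total 2.
No augmenting path remains in the residual graph.

2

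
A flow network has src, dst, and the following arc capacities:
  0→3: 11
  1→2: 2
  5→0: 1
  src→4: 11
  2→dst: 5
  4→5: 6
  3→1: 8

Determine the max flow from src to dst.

1

Augment src→4→5→0→3→1→2→dst: bottleneck 1. Total 1.
No augmenting path remains in the residual graph.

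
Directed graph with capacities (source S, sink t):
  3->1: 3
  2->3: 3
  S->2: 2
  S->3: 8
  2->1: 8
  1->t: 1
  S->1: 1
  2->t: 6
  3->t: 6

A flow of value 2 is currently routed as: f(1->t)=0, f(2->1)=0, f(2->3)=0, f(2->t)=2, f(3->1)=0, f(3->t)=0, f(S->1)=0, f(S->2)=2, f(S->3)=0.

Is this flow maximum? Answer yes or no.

No

Residual path S->3->t has bottleneck 6 > 0.
Pushing 6 along it raises the flow to 8, so the given flow is not maximum.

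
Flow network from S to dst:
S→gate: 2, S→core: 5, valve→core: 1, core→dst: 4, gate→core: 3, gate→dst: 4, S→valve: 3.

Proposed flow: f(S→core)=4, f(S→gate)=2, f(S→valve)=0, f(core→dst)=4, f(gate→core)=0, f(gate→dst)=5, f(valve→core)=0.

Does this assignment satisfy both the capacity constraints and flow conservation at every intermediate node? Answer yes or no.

No

Capacity violated on gate→dst: flow 5 > capacity 4.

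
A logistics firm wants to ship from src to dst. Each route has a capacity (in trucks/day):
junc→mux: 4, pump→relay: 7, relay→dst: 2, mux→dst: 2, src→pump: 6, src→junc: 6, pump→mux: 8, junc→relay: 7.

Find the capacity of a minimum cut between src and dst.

Max flow = 4 (via 2 augmenting paths).
In the residual at optimum, the set reachable from src is {junc, mux, pump, relay, src}.
Cut edges: mux→dst (cap 2), relay→dst (cap 2). Sum = 4.

4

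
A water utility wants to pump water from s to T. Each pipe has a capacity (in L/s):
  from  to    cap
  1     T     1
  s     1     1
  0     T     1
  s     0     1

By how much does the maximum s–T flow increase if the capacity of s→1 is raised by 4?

Original max flow = 2.
Even with extra capacity on s→1, another cut of capacity 2 remains binding.
New max flow = 2. Increase = 0.

0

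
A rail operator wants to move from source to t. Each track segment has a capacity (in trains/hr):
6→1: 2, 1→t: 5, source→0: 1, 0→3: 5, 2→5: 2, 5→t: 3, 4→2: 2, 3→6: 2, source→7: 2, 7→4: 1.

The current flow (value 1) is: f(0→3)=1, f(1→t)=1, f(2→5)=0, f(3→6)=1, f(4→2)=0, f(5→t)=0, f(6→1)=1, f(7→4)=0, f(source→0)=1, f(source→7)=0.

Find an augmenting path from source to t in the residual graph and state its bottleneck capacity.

source→7→4→2→5→t, bottleneck 1

Residual along source→7→4→2→5→t: source→7: 2, 7→4: 1, 4→2: 2, 2→5: 2, 5→t: 3.
Bottleneck = min = 1.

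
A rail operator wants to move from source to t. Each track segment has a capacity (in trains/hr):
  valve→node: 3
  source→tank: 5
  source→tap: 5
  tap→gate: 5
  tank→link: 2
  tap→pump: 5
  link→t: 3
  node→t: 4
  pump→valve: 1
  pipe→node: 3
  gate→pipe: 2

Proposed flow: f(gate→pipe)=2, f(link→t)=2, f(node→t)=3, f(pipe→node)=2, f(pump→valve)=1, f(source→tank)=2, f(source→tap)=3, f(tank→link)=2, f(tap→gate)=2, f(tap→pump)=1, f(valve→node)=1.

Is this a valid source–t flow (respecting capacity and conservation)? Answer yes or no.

Every edge has 0 ≤ f(e) ≤ cap(e).
At each intermediate node, inflow equals outflow.

Yes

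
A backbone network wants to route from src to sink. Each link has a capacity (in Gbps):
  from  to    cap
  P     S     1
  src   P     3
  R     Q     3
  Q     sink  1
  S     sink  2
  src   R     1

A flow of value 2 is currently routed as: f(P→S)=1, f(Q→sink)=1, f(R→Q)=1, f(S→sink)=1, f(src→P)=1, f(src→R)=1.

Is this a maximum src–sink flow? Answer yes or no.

Yes

Residual reachable from src: {P, src}; sink is not reachable.
Saturated cut: P→S, src→R with total capacity 2 = current flow value. Flow is maximum.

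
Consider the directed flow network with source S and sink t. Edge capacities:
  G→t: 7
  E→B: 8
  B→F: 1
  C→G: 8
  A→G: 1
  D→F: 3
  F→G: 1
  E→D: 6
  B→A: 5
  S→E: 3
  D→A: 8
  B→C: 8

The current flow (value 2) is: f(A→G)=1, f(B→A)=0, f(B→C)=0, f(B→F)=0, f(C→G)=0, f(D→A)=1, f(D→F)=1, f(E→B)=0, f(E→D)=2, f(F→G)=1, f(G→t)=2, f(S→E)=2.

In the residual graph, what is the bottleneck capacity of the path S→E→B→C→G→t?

Residual capacities along the path: S→E: 1, E→B: 8, B→C: 8, C→G: 8, G→t: 5.
Minimum is 1.

1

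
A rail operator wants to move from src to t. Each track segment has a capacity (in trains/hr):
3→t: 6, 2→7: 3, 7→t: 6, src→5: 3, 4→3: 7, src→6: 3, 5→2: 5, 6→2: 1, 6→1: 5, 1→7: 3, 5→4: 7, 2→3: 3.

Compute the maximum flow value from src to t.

Augment src→5→4→3→t: bottleneck 3. Total 3.
Augment src→6→2→3→t: bottleneck 1. Total 4.
Augment src→6→1→7→t: bottleneck 2. Total 6.
No augmenting path remains in the residual graph.

6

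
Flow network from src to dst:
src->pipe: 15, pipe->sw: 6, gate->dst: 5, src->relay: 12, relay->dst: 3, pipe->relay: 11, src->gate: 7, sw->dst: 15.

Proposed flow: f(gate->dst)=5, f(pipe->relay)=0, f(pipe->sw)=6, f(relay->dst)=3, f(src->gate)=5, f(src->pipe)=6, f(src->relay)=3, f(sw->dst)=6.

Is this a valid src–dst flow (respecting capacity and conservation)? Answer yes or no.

Yes

Every edge has 0 ≤ f(e) ≤ cap(e).
At each intermediate node, inflow equals outflow.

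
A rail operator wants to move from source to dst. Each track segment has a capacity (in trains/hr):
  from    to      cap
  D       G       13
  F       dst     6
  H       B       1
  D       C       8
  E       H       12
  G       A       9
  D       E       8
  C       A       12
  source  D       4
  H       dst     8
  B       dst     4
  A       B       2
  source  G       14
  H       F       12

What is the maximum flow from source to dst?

6

Augment source→D→E→H→dst: bottleneck 4. Total 4.
Augment source→G→A→B→dst: bottleneck 2. Total 6.
No augmenting path remains in the residual graph.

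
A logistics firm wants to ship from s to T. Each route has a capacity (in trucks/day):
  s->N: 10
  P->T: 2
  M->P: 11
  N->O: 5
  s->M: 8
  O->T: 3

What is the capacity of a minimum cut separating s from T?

Max flow = 5 (via 2 augmenting paths).
In the residual at optimum, the set reachable from s is {M, N, O, P, s}.
Cut edges: O->T (cap 3), P->T (cap 2). Sum = 5.

5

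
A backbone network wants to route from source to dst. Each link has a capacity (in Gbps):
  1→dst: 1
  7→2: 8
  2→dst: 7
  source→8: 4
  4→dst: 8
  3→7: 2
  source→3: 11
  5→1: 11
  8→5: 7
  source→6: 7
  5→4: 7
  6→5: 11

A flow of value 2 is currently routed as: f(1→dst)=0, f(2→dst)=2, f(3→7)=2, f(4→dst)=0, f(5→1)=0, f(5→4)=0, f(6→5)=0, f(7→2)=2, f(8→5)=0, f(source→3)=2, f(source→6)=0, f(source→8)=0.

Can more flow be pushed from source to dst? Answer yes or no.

Residual path source→8→5→1→dst has bottleneck 1 > 0.
Pushing 1 along it raises the flow to 3, so the given flow is not maximum.

Yes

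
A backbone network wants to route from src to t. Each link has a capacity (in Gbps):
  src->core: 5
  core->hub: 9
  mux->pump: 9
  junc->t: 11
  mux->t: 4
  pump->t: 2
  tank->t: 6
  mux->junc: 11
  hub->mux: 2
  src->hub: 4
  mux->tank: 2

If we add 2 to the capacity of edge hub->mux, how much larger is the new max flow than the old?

Original max flow = 2.
After raising cap(hub->mux), augmenting paths through that edge carry 2 more units.
New max flow = 4. Increase = 2.

2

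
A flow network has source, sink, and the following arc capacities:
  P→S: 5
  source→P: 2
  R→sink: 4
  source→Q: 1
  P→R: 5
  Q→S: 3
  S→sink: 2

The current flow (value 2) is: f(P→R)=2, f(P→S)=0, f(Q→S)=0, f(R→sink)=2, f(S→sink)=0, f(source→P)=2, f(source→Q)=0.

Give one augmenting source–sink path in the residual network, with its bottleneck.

Residual along source→Q→S→sink: source→Q: 1, Q→S: 3, S→sink: 2.
Bottleneck = min = 1.

source→Q→S→sink, bottleneck 1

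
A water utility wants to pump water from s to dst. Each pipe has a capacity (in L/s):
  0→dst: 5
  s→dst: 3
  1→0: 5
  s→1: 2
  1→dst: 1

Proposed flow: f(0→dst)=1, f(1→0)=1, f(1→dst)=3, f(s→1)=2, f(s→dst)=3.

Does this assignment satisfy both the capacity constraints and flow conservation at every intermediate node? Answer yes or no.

No

Capacity violated on 1→dst: flow 3 > capacity 1.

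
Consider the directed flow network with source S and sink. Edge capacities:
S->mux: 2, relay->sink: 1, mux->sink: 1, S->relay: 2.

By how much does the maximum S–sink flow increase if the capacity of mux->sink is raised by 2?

Original max flow = 2.
After raising cap(mux->sink), augmenting paths through that edge carry 1 more unit.
New max flow = 3. Increase = 1.

1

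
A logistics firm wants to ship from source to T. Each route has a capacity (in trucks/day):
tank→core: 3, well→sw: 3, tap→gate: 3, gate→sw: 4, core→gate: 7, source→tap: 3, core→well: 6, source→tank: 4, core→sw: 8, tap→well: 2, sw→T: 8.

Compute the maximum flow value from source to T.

Augment source→tank→core→sw→T: bottleneck 3. Total 3.
Augment source→tap→gate→sw→T: bottleneck 3. Total 6.
No augmenting path remains in the residual graph.

6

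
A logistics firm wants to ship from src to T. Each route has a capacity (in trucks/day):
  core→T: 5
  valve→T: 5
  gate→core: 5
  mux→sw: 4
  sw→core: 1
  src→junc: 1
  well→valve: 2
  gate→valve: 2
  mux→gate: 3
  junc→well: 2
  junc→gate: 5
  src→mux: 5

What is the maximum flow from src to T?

Augment src→mux→sw→core→T: bottleneck 1. Total 1.
Augment src→mux→gate→core→T: bottleneck 3. Total 4.
Augment src→junc→gate→core→T: bottleneck 1. Total 5.
No augmenting path remains in the residual graph.

5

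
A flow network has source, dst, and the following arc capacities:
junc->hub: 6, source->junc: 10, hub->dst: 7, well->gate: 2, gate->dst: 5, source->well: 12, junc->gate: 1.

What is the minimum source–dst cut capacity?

Max flow = 9 (via 3 augmenting paths).
In the residual at optimum, the set reachable from source is {junc, source, well}.
Cut edges: junc->hub (cap 6), junc->gate (cap 1), well->gate (cap 2). Sum = 9.

9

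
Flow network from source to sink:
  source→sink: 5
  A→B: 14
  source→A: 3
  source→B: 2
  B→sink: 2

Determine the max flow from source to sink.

Augment source→sink: bottleneck 5. Total 5.
Augment source→B→sink: bottleneck 2. Total 7.
No augmenting path remains in the residual graph.

7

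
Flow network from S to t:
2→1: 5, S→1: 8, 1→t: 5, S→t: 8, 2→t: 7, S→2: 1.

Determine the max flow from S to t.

14

Augment S→t: bottleneck 8. Total 8.
Augment S→2→t: bottleneck 1. Total 9.
Augment S→1→t: bottleneck 5. Total 14.
No augmenting path remains in the residual graph.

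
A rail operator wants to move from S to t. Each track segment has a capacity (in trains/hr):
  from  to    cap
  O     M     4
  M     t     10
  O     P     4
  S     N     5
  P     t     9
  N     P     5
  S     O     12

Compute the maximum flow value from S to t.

Augment S->O->M->t: bottleneck 4. Total 4.
Augment S->O->P->t: bottleneck 4. Total 8.
Augment S->N->P->t: bottleneck 5. Total 13.
No augmenting path remains in the residual graph.

13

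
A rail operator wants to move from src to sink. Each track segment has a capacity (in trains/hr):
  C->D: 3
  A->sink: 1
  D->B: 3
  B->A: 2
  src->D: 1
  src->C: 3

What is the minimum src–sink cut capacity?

Max flow = 1 (via 1 augmenting path).
In the residual at optimum, the set reachable from src is {A, B, C, D, src}.
Cut edges: A->sink (cap 1). Sum = 1.

1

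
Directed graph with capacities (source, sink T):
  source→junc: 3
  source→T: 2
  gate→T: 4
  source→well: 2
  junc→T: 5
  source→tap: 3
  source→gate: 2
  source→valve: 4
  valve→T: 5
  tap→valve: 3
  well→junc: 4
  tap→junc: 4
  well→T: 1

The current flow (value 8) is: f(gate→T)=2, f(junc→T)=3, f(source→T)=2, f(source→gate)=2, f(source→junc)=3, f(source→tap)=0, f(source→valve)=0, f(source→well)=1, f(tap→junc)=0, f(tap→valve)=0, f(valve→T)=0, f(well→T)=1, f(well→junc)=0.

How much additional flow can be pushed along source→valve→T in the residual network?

4

Residual capacities along the path: source→valve: 4, valve→T: 5.
Minimum is 4.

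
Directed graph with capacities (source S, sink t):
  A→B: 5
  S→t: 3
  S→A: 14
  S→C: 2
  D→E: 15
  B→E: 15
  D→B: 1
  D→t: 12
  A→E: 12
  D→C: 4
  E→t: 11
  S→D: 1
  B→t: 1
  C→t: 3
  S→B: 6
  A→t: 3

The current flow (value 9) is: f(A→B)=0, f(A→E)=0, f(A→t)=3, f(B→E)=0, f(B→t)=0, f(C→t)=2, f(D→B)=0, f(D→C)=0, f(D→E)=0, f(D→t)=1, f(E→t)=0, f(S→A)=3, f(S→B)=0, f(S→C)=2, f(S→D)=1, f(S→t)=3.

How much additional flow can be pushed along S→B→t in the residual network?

Residual capacities along the path: S→B: 6, B→t: 1.
Minimum is 1.

1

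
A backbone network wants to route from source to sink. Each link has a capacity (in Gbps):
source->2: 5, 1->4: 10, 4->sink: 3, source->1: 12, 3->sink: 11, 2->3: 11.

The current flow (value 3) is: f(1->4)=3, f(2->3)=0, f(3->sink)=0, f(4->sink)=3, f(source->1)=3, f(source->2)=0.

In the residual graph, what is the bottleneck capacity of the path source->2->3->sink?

5

Residual capacities along the path: source->2: 5, 2->3: 11, 3->sink: 11.
Minimum is 5.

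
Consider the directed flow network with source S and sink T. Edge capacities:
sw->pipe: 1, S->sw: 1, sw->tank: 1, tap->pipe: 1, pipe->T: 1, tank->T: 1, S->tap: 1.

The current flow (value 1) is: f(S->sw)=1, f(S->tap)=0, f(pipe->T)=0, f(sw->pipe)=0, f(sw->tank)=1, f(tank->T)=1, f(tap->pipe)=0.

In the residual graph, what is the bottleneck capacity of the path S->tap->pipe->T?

1

Residual capacities along the path: S->tap: 1, tap->pipe: 1, pipe->T: 1.
Minimum is 1.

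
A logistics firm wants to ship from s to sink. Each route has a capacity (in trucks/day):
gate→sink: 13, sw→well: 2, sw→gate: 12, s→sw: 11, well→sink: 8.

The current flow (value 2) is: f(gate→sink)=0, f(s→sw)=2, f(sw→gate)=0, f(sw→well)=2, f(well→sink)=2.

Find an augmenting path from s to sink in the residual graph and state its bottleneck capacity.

s→sw→gate→sink, bottleneck 9

Residual along s→sw→gate→sink: s→sw: 9, sw→gate: 12, gate→sink: 13.
Bottleneck = min = 9.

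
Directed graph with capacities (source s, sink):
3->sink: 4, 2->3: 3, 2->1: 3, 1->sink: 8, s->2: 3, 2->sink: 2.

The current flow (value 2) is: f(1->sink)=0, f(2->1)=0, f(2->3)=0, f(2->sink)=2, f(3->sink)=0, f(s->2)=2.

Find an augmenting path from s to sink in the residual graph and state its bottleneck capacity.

Residual along s->2->3->sink: s->2: 1, 2->3: 3, 3->sink: 4.
Bottleneck = min = 1.

s->2->3->sink, bottleneck 1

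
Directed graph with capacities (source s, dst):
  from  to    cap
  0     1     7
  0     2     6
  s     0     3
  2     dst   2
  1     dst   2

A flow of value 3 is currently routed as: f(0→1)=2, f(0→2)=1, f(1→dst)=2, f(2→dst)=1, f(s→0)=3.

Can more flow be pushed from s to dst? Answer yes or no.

No

Residual reachable from s: {s}; dst is not reachable.
Saturated cut: s→0 with total capacity 3 = current flow value. Flow is maximum.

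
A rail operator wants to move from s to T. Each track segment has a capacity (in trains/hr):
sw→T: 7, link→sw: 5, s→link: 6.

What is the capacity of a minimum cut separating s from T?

Max flow = 5 (via 1 augmenting path).
In the residual at optimum, the set reachable from s is {link, s}.
Cut edges: link→sw (cap 5). Sum = 5.

5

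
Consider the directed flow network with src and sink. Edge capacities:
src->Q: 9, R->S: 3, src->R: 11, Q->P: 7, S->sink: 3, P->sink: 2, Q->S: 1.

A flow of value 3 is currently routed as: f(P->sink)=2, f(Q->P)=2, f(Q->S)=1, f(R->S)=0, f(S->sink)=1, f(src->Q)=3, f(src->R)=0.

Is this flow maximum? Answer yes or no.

Residual path src->R->S->sink has bottleneck 2 > 0.
Pushing 2 along it raises the flow to 5, so the given flow is not maximum.

No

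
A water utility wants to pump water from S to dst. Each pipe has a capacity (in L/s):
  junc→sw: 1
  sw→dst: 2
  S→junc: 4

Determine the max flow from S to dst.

Augment S→junc→sw→dst: bottleneck 1. Total 1.
No augmenting path remains in the residual graph.

1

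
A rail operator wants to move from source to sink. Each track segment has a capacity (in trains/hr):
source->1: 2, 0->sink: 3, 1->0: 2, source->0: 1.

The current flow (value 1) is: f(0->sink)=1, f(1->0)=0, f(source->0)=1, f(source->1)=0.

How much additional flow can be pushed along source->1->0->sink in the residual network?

2

Residual capacities along the path: source->1: 2, 1->0: 2, 0->sink: 2.
Minimum is 2.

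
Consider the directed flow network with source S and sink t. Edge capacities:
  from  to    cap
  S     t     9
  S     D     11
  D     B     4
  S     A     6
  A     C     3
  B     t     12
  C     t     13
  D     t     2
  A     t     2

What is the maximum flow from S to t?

20

Augment S->t: bottleneck 9. Total 9.
Augment S->A->t: bottleneck 2. Total 11.
Augment S->D->t: bottleneck 2. Total 13.
Augment S->A->C->t: bottleneck 3. Total 16.
Augment S->D->B->t: bottleneck 4. Total 20.
No augmenting path remains in the residual graph.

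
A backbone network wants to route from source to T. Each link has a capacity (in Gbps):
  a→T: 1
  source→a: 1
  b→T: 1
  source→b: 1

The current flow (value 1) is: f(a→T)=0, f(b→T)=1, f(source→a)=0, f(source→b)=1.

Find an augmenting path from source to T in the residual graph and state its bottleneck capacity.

Residual along source→a→T: source→a: 1, a→T: 1.
Bottleneck = min = 1.

source→a→T, bottleneck 1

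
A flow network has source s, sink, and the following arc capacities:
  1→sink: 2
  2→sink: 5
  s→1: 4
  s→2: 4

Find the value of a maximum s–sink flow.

Augment s→2→sink: bottleneck 4. Total 4.
Augment s→1→sink: bottleneck 2. Total 6.
No augmenting path remains in the residual graph.

6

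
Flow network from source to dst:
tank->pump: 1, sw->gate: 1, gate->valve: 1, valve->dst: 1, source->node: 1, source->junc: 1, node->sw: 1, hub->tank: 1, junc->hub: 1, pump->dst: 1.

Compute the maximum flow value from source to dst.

Augment source->junc->hub->tank->pump->dst: bottleneck 1. Total 1.
Augment source->node->sw->gate->valve->dst: bottleneck 1. Total 2.
No augmenting path remains in the residual graph.

2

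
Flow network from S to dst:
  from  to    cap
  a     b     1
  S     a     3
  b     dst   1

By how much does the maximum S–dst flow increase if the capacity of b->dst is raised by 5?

0

Original max flow = 1.
Edge b->dst does not cross the min cut (source side {S, a}), so extra capacity there cannot help.
New max flow = 1. Increase = 0.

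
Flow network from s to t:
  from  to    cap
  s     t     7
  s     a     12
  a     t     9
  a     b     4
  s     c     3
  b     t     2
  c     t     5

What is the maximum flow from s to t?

21

Augment s→t: bottleneck 7. Total 7.
Augment s→a→t: bottleneck 9. Total 16.
Augment s→c→t: bottleneck 3. Total 19.
Augment s→a→b→t: bottleneck 2. Total 21.
No augmenting path remains in the residual graph.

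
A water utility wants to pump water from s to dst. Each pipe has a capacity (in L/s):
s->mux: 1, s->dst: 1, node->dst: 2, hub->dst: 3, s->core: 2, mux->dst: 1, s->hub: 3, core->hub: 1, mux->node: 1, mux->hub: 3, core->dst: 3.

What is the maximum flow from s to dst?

Augment s->dst: bottleneck 1. Total 1.
Augment s->mux->dst: bottleneck 1. Total 2.
Augment s->core->dst: bottleneck 2. Total 4.
Augment s->hub->dst: bottleneck 3. Total 7.
No augmenting path remains in the residual graph.

7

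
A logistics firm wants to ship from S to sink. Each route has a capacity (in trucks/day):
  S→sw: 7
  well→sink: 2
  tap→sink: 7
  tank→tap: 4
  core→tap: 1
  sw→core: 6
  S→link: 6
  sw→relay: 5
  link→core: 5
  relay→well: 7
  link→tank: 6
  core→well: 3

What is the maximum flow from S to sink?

7

Augment S→sw→relay→well→sink: bottleneck 2. Total 2.
Augment S→sw→core→tap→sink: bottleneck 1. Total 3.
Augment S→link→tank→tap→sink: bottleneck 4. Total 7.
No augmenting path remains in the residual graph.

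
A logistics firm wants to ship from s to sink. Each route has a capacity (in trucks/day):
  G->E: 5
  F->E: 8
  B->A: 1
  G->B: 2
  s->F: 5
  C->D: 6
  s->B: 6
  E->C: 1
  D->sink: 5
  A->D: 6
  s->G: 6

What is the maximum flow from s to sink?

2

Augment s->B->A->D->sink: bottleneck 1. Total 1.
Augment s->F->E->C->D->sink: bottleneck 1. Total 2.
No augmenting path remains in the residual graph.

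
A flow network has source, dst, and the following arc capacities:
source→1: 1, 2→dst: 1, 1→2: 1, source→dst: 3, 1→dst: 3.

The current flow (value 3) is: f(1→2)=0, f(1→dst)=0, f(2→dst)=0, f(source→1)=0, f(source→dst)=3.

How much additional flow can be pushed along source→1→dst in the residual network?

Residual capacities along the path: source→1: 1, 1→dst: 3.
Minimum is 1.

1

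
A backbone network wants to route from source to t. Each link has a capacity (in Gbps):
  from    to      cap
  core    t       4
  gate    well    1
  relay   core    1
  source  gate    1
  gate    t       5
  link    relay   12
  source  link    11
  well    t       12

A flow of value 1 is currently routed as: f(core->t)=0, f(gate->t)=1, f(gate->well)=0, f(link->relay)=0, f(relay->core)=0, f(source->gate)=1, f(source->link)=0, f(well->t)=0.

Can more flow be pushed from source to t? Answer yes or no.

Residual path source->link->relay->core->t has bottleneck 1 > 0.
Pushing 1 along it raises the flow to 2, so the given flow is not maximum.

Yes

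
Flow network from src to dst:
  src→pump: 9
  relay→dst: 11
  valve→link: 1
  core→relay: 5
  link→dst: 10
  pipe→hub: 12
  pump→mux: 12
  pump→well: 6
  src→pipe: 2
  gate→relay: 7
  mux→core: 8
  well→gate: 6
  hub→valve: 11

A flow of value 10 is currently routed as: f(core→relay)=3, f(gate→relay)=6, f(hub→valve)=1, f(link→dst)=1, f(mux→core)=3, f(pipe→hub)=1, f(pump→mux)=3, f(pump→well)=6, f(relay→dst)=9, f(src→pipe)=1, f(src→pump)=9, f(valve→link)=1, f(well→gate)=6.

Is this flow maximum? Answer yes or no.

Yes

Residual reachable from src: {hub, pipe, src, valve}; dst is not reachable.
Saturated cut: valve→link, src→pump with total capacity 10 = current flow value. Flow is maximum.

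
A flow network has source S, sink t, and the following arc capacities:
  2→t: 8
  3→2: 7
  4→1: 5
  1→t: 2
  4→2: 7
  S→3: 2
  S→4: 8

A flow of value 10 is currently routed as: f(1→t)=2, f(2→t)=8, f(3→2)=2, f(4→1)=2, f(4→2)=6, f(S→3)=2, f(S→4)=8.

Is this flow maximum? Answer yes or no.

Yes

Residual reachable from S: {S}; t is not reachable.
Saturated cut: S→3, S→4 with total capacity 10 = current flow value. Flow is maximum.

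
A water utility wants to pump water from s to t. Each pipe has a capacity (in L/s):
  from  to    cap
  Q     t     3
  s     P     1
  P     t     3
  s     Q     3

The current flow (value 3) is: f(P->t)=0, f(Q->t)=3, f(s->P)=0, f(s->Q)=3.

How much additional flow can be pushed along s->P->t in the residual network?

1

Residual capacities along the path: s->P: 1, P->t: 3.
Minimum is 1.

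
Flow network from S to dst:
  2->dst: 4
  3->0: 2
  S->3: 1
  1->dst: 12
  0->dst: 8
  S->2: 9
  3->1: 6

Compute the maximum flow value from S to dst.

5

Augment S->2->dst: bottleneck 4. Total 4.
Augment S->3->0->dst: bottleneck 1. Total 5.
No augmenting path remains in the residual graph.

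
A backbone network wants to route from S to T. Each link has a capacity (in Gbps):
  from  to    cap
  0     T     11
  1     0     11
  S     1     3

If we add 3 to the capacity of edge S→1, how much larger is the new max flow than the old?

3

Original max flow = 3.
After raising cap(S→1), augmenting paths through that edge carry 3 more units.
New max flow = 6. Increase = 3.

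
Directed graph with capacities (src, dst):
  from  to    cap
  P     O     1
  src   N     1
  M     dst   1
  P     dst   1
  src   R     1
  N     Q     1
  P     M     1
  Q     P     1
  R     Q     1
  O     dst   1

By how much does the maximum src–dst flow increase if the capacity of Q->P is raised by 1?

Original max flow = 1.
After raising cap(Q->P), augmenting paths through that edge carry 1 more unit.
New max flow = 2. Increase = 1.

1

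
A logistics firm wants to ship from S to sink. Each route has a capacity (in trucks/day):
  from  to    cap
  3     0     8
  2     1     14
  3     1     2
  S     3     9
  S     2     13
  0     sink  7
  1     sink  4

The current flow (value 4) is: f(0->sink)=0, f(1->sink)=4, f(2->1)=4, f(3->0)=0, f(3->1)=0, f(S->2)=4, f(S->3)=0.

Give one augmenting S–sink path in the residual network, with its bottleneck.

S->3->0->sink, bottleneck 7

Residual along S->3->0->sink: S->3: 9, 3->0: 8, 0->sink: 7.
Bottleneck = min = 7.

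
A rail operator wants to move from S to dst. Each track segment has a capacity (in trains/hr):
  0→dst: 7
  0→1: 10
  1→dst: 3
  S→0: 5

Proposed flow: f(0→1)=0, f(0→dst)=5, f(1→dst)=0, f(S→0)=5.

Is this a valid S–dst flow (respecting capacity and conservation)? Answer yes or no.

Every edge has 0 ≤ f(e) ≤ cap(e).
At each intermediate node, inflow equals outflow.

Yes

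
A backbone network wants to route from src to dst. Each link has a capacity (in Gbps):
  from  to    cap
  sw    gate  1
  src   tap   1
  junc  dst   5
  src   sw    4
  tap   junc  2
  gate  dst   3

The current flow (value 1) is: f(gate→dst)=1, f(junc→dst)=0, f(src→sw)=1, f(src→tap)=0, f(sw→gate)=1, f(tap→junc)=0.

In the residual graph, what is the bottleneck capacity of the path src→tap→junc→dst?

Residual capacities along the path: src→tap: 1, tap→junc: 2, junc→dst: 5.
Minimum is 1.

1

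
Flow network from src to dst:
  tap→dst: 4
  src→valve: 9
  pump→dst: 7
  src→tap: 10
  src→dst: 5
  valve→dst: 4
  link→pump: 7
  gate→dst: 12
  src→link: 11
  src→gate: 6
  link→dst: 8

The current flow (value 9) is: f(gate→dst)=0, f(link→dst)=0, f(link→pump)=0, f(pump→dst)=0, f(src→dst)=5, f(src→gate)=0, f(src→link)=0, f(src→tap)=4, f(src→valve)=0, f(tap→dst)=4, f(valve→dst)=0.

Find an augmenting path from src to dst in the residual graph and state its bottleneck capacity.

src→gate→dst, bottleneck 6

Residual along src→gate→dst: src→gate: 6, gate→dst: 12.
Bottleneck = min = 6.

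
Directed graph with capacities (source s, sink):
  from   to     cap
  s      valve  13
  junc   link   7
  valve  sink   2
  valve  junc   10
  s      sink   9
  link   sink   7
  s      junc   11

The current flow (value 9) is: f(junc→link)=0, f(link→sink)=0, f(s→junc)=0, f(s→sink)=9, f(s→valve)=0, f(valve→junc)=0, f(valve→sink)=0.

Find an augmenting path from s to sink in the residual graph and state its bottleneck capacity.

s→valve→sink, bottleneck 2

Residual along s→valve→sink: s→valve: 13, valve→sink: 2.
Bottleneck = min = 2.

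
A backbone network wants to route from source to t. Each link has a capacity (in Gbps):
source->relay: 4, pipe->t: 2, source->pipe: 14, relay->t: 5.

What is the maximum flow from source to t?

6

Augment source->relay->t: bottleneck 4. Total 4.
Augment source->pipe->t: bottleneck 2. Total 6.
No augmenting path remains in the residual graph.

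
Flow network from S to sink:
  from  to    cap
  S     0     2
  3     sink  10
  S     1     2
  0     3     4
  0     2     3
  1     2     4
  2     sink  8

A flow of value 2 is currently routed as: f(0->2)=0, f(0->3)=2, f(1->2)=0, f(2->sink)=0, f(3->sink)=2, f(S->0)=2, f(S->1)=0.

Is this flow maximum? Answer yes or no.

No

Residual path S->1->2->sink has bottleneck 2 > 0.
Pushing 2 along it raises the flow to 4, so the given flow is not maximum.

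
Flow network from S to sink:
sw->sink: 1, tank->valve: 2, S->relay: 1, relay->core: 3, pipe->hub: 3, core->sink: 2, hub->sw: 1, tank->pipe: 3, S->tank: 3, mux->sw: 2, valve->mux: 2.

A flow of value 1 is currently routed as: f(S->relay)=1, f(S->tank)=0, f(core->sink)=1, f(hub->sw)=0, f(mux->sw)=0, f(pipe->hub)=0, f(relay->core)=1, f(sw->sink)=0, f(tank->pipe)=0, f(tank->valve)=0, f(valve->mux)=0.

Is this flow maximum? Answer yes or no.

Residual path S->tank->valve->mux->sw->sink has bottleneck 1 > 0.
Pushing 1 along it raises the flow to 2, so the given flow is not maximum.

No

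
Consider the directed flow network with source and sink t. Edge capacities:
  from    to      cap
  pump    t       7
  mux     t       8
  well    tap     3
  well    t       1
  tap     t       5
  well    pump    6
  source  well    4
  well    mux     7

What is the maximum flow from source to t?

Augment source→well→t: bottleneck 1. Total 1.
Augment source→well→tap→t: bottleneck 3. Total 4.
No augmenting path remains in the residual graph.

4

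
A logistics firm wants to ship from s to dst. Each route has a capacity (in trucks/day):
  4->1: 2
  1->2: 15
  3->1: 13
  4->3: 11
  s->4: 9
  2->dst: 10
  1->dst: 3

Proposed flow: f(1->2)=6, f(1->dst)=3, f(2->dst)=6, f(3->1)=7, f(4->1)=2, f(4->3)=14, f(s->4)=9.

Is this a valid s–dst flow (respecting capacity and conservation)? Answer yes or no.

Capacity violated on 4->3: flow 14 > capacity 11.

No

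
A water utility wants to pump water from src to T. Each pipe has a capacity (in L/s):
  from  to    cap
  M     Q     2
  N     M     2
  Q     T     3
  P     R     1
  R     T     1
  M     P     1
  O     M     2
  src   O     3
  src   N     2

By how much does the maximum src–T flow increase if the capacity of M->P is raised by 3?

0

Original max flow = 3.
Even with extra capacity on M->P, another cut of capacity 3 remains binding.
New max flow = 3. Increase = 0.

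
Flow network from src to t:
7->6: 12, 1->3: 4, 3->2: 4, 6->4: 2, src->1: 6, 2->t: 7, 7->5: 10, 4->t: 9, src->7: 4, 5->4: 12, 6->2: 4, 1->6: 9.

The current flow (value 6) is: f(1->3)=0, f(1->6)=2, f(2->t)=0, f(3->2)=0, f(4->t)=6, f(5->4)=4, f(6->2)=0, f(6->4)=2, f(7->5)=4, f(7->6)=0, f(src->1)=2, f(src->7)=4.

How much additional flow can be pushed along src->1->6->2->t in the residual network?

4

Residual capacities along the path: src->1: 4, 1->6: 7, 6->2: 4, 2->t: 7.
Minimum is 4.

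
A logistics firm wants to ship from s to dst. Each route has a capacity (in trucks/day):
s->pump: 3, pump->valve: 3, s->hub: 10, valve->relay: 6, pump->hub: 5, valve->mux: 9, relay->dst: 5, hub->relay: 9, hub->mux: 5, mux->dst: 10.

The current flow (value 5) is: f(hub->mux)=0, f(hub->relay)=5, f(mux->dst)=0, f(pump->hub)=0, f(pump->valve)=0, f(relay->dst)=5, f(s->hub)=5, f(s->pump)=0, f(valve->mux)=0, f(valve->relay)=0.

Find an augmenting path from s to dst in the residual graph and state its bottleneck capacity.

s->hub->mux->dst, bottleneck 5

Residual along s->hub->mux->dst: s->hub: 5, hub->mux: 5, mux->dst: 10.
Bottleneck = min = 5.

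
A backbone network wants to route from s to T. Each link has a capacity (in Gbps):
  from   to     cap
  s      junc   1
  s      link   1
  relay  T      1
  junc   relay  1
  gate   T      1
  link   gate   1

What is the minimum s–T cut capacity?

2

Max flow = 2 (via 2 augmenting paths).
In the residual at optimum, the set reachable from s is {s}.
Cut edges: s->link (cap 1), s->junc (cap 1). Sum = 2.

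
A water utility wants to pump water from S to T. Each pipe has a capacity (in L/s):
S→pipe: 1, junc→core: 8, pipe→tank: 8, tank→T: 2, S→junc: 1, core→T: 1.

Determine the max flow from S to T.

Augment S→junc→core→T: bottleneck 1. Total 1.
Augment S→pipe→tank→T: bottleneck 1. Total 2.
No augmenting path remains in the residual graph.

2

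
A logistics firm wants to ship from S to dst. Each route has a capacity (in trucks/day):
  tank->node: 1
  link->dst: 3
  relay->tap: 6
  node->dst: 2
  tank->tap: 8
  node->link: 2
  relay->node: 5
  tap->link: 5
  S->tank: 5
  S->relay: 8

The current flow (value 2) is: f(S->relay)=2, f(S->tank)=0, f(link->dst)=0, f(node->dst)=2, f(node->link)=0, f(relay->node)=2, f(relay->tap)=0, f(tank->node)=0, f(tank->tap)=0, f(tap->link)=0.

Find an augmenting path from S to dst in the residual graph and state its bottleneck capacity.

Residual along S->relay->tap->link->dst: S->relay: 6, relay->tap: 6, tap->link: 5, link->dst: 3.
Bottleneck = min = 3.

S->relay->tap->link->dst, bottleneck 3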